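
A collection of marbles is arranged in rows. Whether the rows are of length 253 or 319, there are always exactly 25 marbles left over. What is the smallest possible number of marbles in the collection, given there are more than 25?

N − 25 must be a common multiple of 253 and 319.
253 = 11 × 23
319 = 11 × 29
LCM(253, 319) = 11 × 23 × 29 = 7337.
Smallest N > 25 is LCM + 25 = 7337 + 25 = 7362.

7362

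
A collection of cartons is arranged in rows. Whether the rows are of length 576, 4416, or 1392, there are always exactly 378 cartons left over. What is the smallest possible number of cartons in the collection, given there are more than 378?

384570

N − 378 must be a common multiple of 576, 4416, and 1392.
576 = 2^6 × 3^2
4416 = 2^6 × 3 × 23
1392 = 2^4 × 3 × 29
LCM(576, 4416, 1392) = 2^6 × 3^2 × 23 × 29 = 384192.
Smallest N > 378 is LCM + 378 = 384192 + 378 = 384570.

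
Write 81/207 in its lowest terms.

81 = 3^4
207 = 3^2 × 23
gcd(81, 207) = 3^2 = 9.
Divide numerator and denominator by 9: 81/207 = 9/23.

9/23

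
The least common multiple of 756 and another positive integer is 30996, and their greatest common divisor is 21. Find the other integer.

gcd × lcm = product of the two integers, so the other integer is (21 × 30996) / 756 = 861.

861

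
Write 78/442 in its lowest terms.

78 = 2 × 3 × 13
442 = 2 × 13 × 17
gcd(78, 442) = 2 × 13 = 26.
Divide numerator and denominator by 26: 78/442 = 3/17.

3/17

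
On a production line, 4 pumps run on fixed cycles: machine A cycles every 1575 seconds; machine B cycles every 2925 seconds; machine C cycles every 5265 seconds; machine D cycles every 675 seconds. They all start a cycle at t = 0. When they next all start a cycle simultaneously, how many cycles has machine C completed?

All finish a whole number of cycles simultaneously at t = LCM of the periods.
1575 = 3^2 × 5^2 × 7
2925 = 3^2 × 5^2 × 13
5265 = 3^4 × 5 × 13
675 = 3^3 × 5^2
LCM(1575, 2925, 5265, 675) = 3^4 × 5^2 × 7 × 13 = 184275.
Cycles for period 5265: 184275 / 5265 = 35.

35 cycles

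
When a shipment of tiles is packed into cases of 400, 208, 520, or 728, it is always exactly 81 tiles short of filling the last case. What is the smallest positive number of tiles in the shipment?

36319

Being 81 short of a full case of size k means N ≡ −81 (mod k), i.e. N + 81 is a multiple of each size.
400 = 2^4 × 5^2
208 = 2^4 × 13
520 = 2^3 × 5 × 13
728 = 2^3 × 7 × 13
LCM(400, 208, 520, 728) = 2^4 × 5^2 × 7 × 13 = 36400.
Smallest positive N is 36400 − 81 = 36319.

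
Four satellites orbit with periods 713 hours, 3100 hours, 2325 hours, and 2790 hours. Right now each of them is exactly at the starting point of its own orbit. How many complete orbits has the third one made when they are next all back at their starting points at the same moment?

276 orbits

All finish a whole number of cycles simultaneously at t = LCM of the periods.
713 = 23 × 31
3100 = 2^2 × 5^2 × 31
2325 = 3 × 5^2 × 31
2790 = 2 × 3^2 × 5 × 31
LCM(713, 3100, 2325, 2790) = 2^2 × 3^2 × 5^2 × 23 × 31 = 641700.
Orbits for period 2325: 641700 / 2325 = 276.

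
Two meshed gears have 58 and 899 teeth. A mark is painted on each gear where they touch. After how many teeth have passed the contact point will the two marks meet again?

1798 teeth

We need the least common multiple of the intervals.
58 = 2 × 29
899 = 29 × 31
LCM(58, 899) = 2 × 29 × 31 = 1798.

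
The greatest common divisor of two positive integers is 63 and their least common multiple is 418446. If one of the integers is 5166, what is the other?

5103

For two integers, gcd × lcm = product, so the other is (63 × 418446) / 5166 = 26362098 / 5166 = 5103.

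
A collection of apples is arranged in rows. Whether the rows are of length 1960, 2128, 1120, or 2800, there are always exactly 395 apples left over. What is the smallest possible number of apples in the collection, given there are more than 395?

N − 395 must be a common multiple of 1960, 2128, 1120, and 2800.
1960 = 2^3 × 5 × 7^2
2128 = 2^4 × 7 × 19
1120 = 2^5 × 5 × 7
2800 = 2^4 × 5^2 × 7
LCM(1960, 2128, 1120, 2800) = 2^5 × 5^2 × 7^2 × 19 = 744800.
Smallest N > 395 is LCM + 395 = 744800 + 395 = 745195.

745195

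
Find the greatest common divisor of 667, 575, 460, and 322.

23

667 = 23 × 29
575 = 5^2 × 23
460 = 2^2 × 5 × 23
322 = 2 × 7 × 23
gcd(667, 575, 460, 322) = 23.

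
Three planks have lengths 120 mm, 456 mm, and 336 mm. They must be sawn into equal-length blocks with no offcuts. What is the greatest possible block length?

The block length must divide every plank, so the greatest is gcd(120, 456, 336).
120 = 2^3 × 3 × 5
456 = 2^3 × 3 × 19
336 = 2^4 × 3 × 7
gcd(120, 456, 336) = 2^3 × 3 = 24.

24 mm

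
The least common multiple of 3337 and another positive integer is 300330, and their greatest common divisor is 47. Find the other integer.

gcd × lcm = product of the two integers, so the other integer is (47 × 300330) / 3337 = 4230.

4230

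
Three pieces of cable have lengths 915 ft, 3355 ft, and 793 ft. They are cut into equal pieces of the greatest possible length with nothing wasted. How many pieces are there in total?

83

Piece length = gcd(915, 3355, 793).
915 = 3 × 5 × 61
3355 = 5 × 11 × 61
793 = 13 × 61
gcd(915, 3355, 793) = 61.
Total pieces = 915/61 + 3355/61 + 793/61 = 15 + 55 + 13 = 83.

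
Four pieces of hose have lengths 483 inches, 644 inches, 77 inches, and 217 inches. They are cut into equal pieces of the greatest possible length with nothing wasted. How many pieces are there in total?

Piece length = gcd(483, 644, 77, 217).
483 = 3 × 7 × 23
644 = 2^2 × 7 × 23
77 = 7 × 11
217 = 7 × 31
gcd(483, 644, 77, 217) = 7.
Total pieces = 483/7 + 644/7 + 77/7 + 217/7 = 69 + 92 + 11 + 31 = 203.

203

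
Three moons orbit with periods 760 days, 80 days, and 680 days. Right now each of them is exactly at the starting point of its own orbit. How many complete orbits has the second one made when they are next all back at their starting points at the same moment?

They are all back at their starting positions together after one LCM of the periods.
760 = 2^3 × 5 × 19
80 = 2^4 × 5
680 = 2^3 × 5 × 17
LCM(760, 80, 680) = 2^4 × 5 × 17 × 19 = 25840.
Orbits for period 80: 25840 / 80 = 323.

323 orbits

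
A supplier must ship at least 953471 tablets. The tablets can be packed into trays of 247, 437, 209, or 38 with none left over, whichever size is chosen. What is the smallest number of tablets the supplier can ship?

The number of tablets must be a common multiple of 247, 437, 209, and 38, so a multiple of their LCM.
247 = 13 × 19
437 = 19 × 23
209 = 11 × 19
38 = 2 × 19
LCM(247, 437, 209, 38) = 2 × 11 × 13 × 19 × 23 = 124982.
Smallest multiple of 124982 that is ≥ 953471: ⌈953471/124982⌉ × 124982 = 8 × 124982 = 999856.

999856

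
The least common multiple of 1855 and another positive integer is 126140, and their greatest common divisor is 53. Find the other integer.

gcd × lcm = product of the two integers, so the other integer is (53 × 126140) / 1855 = 3604.

3604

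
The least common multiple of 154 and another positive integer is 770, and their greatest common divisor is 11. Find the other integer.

gcd × lcm = product of the two integers, so the other integer is (11 × 770) / 154 = 55.

55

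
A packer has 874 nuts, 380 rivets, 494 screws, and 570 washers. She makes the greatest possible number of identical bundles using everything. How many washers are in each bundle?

15

Number of bundles = gcd(874, 380, 494, 570).
874 = 2 × 19 × 23
380 = 2^2 × 5 × 19
494 = 2 × 13 × 19
570 = 2 × 3 × 5 × 19
gcd(874, 380, 494, 570) = 2 × 19 = 38.
washers per bundle = 570 / 38 = 15.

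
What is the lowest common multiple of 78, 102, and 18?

78 = 2 × 3 × 13
102 = 2 × 3 × 17
18 = 2 × 3^2
LCM(78, 102, 18) = 2 × 3^2 × 13 × 17 = 3978.

3978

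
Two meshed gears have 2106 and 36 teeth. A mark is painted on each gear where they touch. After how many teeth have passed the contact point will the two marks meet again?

4212 teeth

We need the least common multiple of the intervals.
2106 = 2 × 3^4 × 13
36 = 2^2 × 3^2
LCM(2106, 36) = 2^2 × 3^4 × 13 = 4212.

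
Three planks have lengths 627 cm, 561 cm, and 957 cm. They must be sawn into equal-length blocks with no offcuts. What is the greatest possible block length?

33 cm

The block length must divide every plank, so the greatest is gcd(627, 561, 957).
627 = 3 × 11 × 19
561 = 3 × 11 × 17
957 = 3 × 11 × 29
gcd(627, 561, 957) = 3 × 11 = 33.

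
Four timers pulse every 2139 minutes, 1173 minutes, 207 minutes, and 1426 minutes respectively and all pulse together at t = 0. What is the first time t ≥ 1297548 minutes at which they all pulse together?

1309068 minutes

Joint pulses occur at multiples of LCM(2139, 1173, 207, 1426).
2139 = 3 × 23 × 31
1173 = 3 × 17 × 23
207 = 3^2 × 23
1426 = 2 × 23 × 31
LCM(2139, 1173, 207, 1426) = 2 × 3^2 × 17 × 23 × 31 = 218178.
Smallest multiple of 218178 that is ≥ 1297548: ⌈1297548/218178⌉ × 218178 = 6 × 218178 = 1309068.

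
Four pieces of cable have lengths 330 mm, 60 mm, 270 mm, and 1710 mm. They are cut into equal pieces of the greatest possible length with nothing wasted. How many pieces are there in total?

79

Piece length = gcd(330, 60, 270, 1710).
330 = 2 × 3 × 5 × 11
60 = 2^2 × 3 × 5
270 = 2 × 3^3 × 5
1710 = 2 × 3^2 × 5 × 19
gcd(330, 60, 270, 1710) = 2 × 3 × 5 = 30.
Total pieces = 330/30 + 60/30 + 270/30 + 1710/30 = 11 + 2 + 9 + 57 = 79.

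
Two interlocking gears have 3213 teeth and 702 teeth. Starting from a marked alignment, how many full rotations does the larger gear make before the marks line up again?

26 rotations

They are all back at their starting positions together after one LCM of the periods.
3213 = 3^3 × 7 × 17
702 = 2 × 3^3 × 13
LCM(3213, 702) = 2 × 3^3 × 7 × 13 × 17 = 83538.
Rotations for period 3213: 83538 / 3213 = 26.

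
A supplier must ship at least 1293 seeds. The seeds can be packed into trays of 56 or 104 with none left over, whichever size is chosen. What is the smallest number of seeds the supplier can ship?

1456

The number of seeds must be a common multiple of 56 and 104, so a multiple of their LCM.
56 = 2^3 × 7
104 = 2^3 × 13
LCM(56, 104) = 2^3 × 7 × 13 = 728.
Smallest multiple of 728 that is ≥ 1293: ⌈1293/728⌉ × 728 = 2 × 728 = 1456.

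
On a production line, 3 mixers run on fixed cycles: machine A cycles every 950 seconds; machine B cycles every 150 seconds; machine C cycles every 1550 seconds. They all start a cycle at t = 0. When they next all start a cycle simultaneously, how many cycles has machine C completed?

57 cycles

The first common completion time is the LCM of the periods.
950 = 2 × 5^2 × 19
150 = 2 × 3 × 5^2
1550 = 2 × 5^2 × 31
LCM(950, 150, 1550) = 2 × 3 × 5^2 × 19 × 31 = 88350.
Cycles for period 1550: 88350 / 1550 = 57.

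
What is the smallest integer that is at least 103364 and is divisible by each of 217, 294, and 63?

The integer must be a common multiple of 217, 294, and 63, so a multiple of their LCM.
217 = 7 × 31
294 = 2 × 3 × 7^2
63 = 3^2 × 7
LCM(217, 294, 63) = 2 × 3^2 × 7^2 × 31 = 27342.
Smallest multiple of 27342 that is ≥ 103364: ⌈103364/27342⌉ × 27342 = 4 × 27342 = 109368.

109368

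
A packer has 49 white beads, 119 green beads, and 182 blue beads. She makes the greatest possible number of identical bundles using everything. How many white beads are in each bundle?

Number of bundles = gcd(49, 119, 182).
49 = 7^2
119 = 7 × 17
182 = 2 × 7 × 13
gcd(49, 119, 182) = 7.
white beads per bundle = 49 / 7 = 7.

7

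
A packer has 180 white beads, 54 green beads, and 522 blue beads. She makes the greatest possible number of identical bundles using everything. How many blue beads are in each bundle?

Number of bundles = gcd(180, 54, 522).
180 = 2^2 × 3^2 × 5
54 = 2 × 3^3
522 = 2 × 3^2 × 29
gcd(180, 54, 522) = 2 × 3^2 = 18.
blue beads per bundle = 522 / 18 = 29.

29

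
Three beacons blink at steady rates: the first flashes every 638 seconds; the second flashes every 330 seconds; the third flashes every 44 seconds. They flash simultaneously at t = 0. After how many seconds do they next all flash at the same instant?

They coincide at every common multiple of the periods; the first is the LCM.
638 = 2 × 11 × 29
330 = 2 × 3 × 5 × 11
44 = 2^2 × 11
LCM(638, 330, 44) = 2^2 × 3 × 5 × 11 × 29 = 19140.

19140 seconds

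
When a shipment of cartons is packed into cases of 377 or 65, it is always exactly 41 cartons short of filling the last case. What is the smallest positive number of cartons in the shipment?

1844

Being 41 short of a full case of size k means N ≡ −41 (mod k), i.e. N + 41 is a multiple of each size.
377 = 13 × 29
65 = 5 × 13
LCM(377, 65) = 5 × 13 × 29 = 1885.
Smallest positive N is 1885 − 41 = 1844.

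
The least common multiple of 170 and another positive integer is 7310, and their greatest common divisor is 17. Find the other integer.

731

gcd × lcm = product of the two integers, so the other integer is (17 × 7310) / 170 = 731.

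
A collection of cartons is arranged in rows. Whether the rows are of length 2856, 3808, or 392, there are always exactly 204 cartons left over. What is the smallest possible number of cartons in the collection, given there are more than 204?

80172

N − 204 must be a common multiple of 2856, 3808, and 392.
2856 = 2^3 × 3 × 7 × 17
3808 = 2^5 × 7 × 17
392 = 2^3 × 7^2
LCM(2856, 3808, 392) = 2^5 × 3 × 7^2 × 17 = 79968.
Smallest N > 204 is LCM + 204 = 79968 + 204 = 80172.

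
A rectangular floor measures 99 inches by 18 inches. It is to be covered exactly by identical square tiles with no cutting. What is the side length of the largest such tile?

9 inches

The tile side must divide both 99 and 18, so the largest is their gcd.
99 = 3^2 × 11
18 = 2 × 3^2
gcd(99, 18) = 3^2 = 9.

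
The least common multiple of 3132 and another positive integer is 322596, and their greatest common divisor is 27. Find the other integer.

gcd × lcm = product of the two integers, so the other integer is (27 × 322596) / 3132 = 2781.

2781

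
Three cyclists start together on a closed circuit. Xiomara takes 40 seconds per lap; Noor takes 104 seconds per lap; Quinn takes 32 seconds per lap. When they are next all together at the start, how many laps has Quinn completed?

65 laps

All finish a whole number of cycles simultaneously at t = LCM of the periods.
40 = 2^3 × 5
104 = 2^3 × 13
32 = 2^5
LCM(40, 104, 32) = 2^5 × 5 × 13 = 2080.
Laps for period 32: 2080 / 32 = 65.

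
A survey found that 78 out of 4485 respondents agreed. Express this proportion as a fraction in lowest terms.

2/115

78 = 2 × 3 × 13
4485 = 3 × 5 × 13 × 23
gcd(78, 4485) = 3 × 13 = 39.
Divide numerator and denominator by 39: 78/4485 = 2/115.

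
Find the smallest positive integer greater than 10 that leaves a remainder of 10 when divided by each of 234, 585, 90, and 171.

N − 10 must be a common multiple of 234, 585, 90, and 171.
234 = 2 × 3^2 × 13
585 = 3^2 × 5 × 13
90 = 2 × 3^2 × 5
171 = 3^2 × 19
LCM(234, 585, 90, 171) = 2 × 3^2 × 5 × 13 × 19 = 22230.
Smallest N > 10 is LCM + 10 = 22230 + 10 = 22240.

22240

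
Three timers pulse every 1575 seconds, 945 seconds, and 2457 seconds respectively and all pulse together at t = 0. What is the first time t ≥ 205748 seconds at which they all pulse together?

245700 seconds

Joint pulses occur at multiples of LCM(1575, 945, 2457).
1575 = 3^2 × 5^2 × 7
945 = 3^3 × 5 × 7
2457 = 3^3 × 7 × 13
LCM(1575, 945, 2457) = 3^3 × 5^2 × 7 × 13 = 61425.
Smallest multiple of 61425 that is ≥ 205748: ⌈205748/61425⌉ × 61425 = 4 × 61425 = 245700.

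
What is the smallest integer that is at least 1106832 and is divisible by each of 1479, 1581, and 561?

1513017

The integer must be a common multiple of 1479, 1581, and 561, so a multiple of their LCM.
1479 = 3 × 17 × 29
1581 = 3 × 17 × 31
561 = 3 × 11 × 17
LCM(1479, 1581, 561) = 3 × 11 × 17 × 29 × 31 = 504339.
Smallest multiple of 504339 that is ≥ 1106832: ⌈1106832/504339⌉ × 504339 = 3 × 504339 = 1513017.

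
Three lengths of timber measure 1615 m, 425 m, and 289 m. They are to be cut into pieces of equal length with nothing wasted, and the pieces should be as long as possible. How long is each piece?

17 m

The greatest length dividing all of 1615, 425, and 289 is their gcd.
1615 = 5 × 17 × 19
425 = 5^2 × 17
289 = 17^2
gcd(1615, 425, 289) = 17.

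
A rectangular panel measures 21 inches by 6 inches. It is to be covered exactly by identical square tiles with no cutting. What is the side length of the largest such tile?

The tile side must divide both 21 and 6, so the largest is their gcd.
21 = 3 × 7
6 = 2 × 3
gcd(21, 6) = 3.

3 inches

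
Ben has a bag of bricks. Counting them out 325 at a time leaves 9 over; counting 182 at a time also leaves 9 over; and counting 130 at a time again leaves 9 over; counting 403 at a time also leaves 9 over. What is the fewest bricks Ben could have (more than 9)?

141059

N − 9 must be a common multiple of 325, 182, 130, and 403.
325 = 5^2 × 13
182 = 2 × 7 × 13
130 = 2 × 5 × 13
403 = 13 × 31
LCM(325, 182, 130, 403) = 2 × 5^2 × 7 × 13 × 31 = 141050.
Smallest N > 9 is LCM + 9 = 141050 + 9 = 141059.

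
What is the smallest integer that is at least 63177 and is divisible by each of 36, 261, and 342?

The integer must be a common multiple of 36, 261, and 342, so a multiple of their LCM.
36 = 2^2 × 3^2
261 = 3^2 × 29
342 = 2 × 3^2 × 19
LCM(36, 261, 342) = 2^2 × 3^2 × 19 × 29 = 19836.
Smallest multiple of 19836 that is ≥ 63177: ⌈63177/19836⌉ × 19836 = 4 × 19836 = 79344.

79344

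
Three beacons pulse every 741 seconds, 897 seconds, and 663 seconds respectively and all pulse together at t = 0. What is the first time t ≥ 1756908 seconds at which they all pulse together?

2028117 seconds

Joint pulses occur at multiples of LCM(741, 897, 663).
741 = 3 × 13 × 19
897 = 3 × 13 × 23
663 = 3 × 13 × 17
LCM(741, 897, 663) = 3 × 13 × 17 × 19 × 23 = 289731.
Smallest multiple of 289731 that is ≥ 1756908: ⌈1756908/289731⌉ × 289731 = 7 × 289731 = 2028117.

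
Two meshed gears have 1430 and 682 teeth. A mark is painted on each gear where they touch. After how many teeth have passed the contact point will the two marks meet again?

We need the least common multiple of the intervals.
1430 = 2 × 5 × 11 × 13
682 = 2 × 11 × 31
LCM(1430, 682) = 2 × 5 × 11 × 13 × 31 = 44330.

44330 teeth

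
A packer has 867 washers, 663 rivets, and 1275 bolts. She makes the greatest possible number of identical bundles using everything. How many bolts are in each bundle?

25

Number of bundles = gcd(867, 663, 1275).
867 = 3 × 17^2
663 = 3 × 13 × 17
1275 = 3 × 5^2 × 17
gcd(867, 663, 1275) = 3 × 17 = 51.
bolts per bundle = 1275 / 51 = 25.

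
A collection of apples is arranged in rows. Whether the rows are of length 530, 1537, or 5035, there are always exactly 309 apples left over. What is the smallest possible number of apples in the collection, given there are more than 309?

N − 309 must be a common multiple of 530, 1537, and 5035.
530 = 2 × 5 × 53
1537 = 29 × 53
5035 = 5 × 19 × 53
LCM(530, 1537, 5035) = 2 × 5 × 19 × 29 × 53 = 292030.
Smallest N > 309 is LCM + 309 = 292030 + 309 = 292339.

292339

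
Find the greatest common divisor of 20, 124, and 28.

20 = 2^2 × 5
124 = 2^2 × 31
28 = 2^2 × 7
gcd(20, 124, 28) = 2^2 = 4.

4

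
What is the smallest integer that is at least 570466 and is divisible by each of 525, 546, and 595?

696150

The integer must be a common multiple of 525, 546, and 595, so a multiple of their LCM.
525 = 3 × 5^2 × 7
546 = 2 × 3 × 7 × 13
595 = 5 × 7 × 17
LCM(525, 546, 595) = 2 × 3 × 5^2 × 7 × 13 × 17 = 232050.
Smallest multiple of 232050 that is ≥ 570466: ⌈570466/232050⌉ × 232050 = 3 × 232050 = 696150.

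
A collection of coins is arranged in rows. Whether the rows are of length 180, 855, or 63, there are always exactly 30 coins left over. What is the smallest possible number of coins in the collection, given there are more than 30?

N − 30 must be a common multiple of 180, 855, and 63.
180 = 2^2 × 3^2 × 5
855 = 3^2 × 5 × 19
63 = 3^2 × 7
LCM(180, 855, 63) = 2^2 × 3^2 × 5 × 7 × 19 = 23940.
Smallest N > 30 is LCM + 30 = 23940 + 30 = 23970.

23970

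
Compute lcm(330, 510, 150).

330 = 2 × 3 × 5 × 11
510 = 2 × 3 × 5 × 17
150 = 2 × 3 × 5^2
LCM(330, 510, 150) = 2 × 3 × 5^2 × 11 × 17 = 28050.

28050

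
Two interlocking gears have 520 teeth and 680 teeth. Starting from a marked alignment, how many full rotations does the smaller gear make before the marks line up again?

They are all back at their starting positions together after one LCM of the periods.
520 = 2^3 × 5 × 13
680 = 2^3 × 5 × 17
LCM(520, 680) = 2^3 × 5 × 13 × 17 = 8840.
Rotations for period 520: 8840 / 520 = 17.

17 rotations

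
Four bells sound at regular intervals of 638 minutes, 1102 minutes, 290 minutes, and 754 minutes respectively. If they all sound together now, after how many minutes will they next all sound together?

The first simultaneous occurrence is after LCM of the individual periods.
638 = 2 × 11 × 29
1102 = 2 × 19 × 29
290 = 2 × 5 × 29
754 = 2 × 13 × 29
LCM(638, 1102, 290, 754) = 2 × 5 × 11 × 13 × 19 × 29 = 787930.

787930 minutes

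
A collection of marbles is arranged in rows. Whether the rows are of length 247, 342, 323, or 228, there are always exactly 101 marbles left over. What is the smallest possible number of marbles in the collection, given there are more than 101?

N − 101 must be a common multiple of 247, 342, 323, and 228.
247 = 13 × 19
342 = 2 × 3^2 × 19
323 = 17 × 19
228 = 2^2 × 3 × 19
LCM(247, 342, 323, 228) = 2^2 × 3^2 × 13 × 17 × 19 = 151164.
Smallest N > 101 is LCM + 101 = 151164 + 101 = 151265.

151265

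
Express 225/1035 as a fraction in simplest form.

5/23

225 = 3^2 × 5^2
1035 = 3^2 × 5 × 23
gcd(225, 1035) = 3^2 × 5 = 45.
Divide numerator and denominator by 45: 225/1035 = 5/23.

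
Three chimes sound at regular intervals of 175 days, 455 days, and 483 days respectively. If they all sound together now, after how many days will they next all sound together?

156975 days

They coincide at every common multiple of the periods; the first is the LCM.
175 = 5^2 × 7
455 = 5 × 7 × 13
483 = 3 × 7 × 23
LCM(175, 455, 483) = 3 × 5^2 × 7 × 13 × 23 = 156975.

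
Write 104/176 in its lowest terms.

13/22

104 = 2^3 × 13
176 = 2^4 × 11
gcd(104, 176) = 2^3 = 8.
Divide numerator and denominator by 8: 104/176 = 13/22.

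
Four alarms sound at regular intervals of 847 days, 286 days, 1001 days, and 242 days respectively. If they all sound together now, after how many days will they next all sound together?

They coincide at every common multiple of the periods; the first is the LCM.
847 = 7 × 11^2
286 = 2 × 11 × 13
1001 = 7 × 11 × 13
242 = 2 × 11^2
LCM(847, 286, 1001, 242) = 2 × 7 × 11^2 × 13 = 22022.

22022 days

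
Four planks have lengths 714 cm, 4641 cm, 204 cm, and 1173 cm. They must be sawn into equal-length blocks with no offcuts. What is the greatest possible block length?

51 cm

This is the greatest common divisor of 714, 4641, 204, and 1173.
714 = 2 × 3 × 7 × 17
4641 = 3 × 7 × 13 × 17
204 = 2^2 × 3 × 17
1173 = 3 × 17 × 23
gcd(714, 4641, 204, 1173) = 3 × 17 = 51.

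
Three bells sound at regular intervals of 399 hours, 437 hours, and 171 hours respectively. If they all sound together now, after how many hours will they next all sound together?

They coincide at every common multiple of the periods; the first is the LCM.
399 = 3 × 7 × 19
437 = 19 × 23
171 = 3^2 × 19
LCM(399, 437, 171) = 3^2 × 7 × 19 × 23 = 27531.

27531 hours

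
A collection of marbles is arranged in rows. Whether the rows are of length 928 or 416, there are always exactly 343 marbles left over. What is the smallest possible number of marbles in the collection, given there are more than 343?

12407

N − 343 must be a common multiple of 928 and 416.
928 = 2^5 × 29
416 = 2^5 × 13
LCM(928, 416) = 2^5 × 13 × 29 = 12064.
Smallest N > 343 is LCM + 343 = 12064 + 343 = 12407.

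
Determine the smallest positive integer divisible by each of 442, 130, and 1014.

442 = 2 × 13 × 17
130 = 2 × 5 × 13
1014 = 2 × 3 × 13^2
LCM(442, 130, 1014) = 2 × 3 × 5 × 13^2 × 17 = 86190.

86190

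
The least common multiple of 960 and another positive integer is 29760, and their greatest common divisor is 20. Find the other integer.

620

gcd × lcm = product of the two integers, so the other integer is (20 × 29760) / 960 = 620.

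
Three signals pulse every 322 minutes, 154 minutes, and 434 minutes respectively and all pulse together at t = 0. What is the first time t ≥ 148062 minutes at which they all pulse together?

Joint pulses occur at multiples of LCM(322, 154, 434).
322 = 2 × 7 × 23
154 = 2 × 7 × 11
434 = 2 × 7 × 31
LCM(322, 154, 434) = 2 × 7 × 11 × 23 × 31 = 109802.
Smallest multiple of 109802 that is ≥ 148062: ⌈148062/109802⌉ × 109802 = 2 × 109802 = 219604.

219604 minutes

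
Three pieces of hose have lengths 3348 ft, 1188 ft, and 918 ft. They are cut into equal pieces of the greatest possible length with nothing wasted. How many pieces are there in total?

101

Piece length = gcd(3348, 1188, 918).
3348 = 2^2 × 3^3 × 31
1188 = 2^2 × 3^3 × 11
918 = 2 × 3^3 × 17
gcd(3348, 1188, 918) = 2 × 3^3 = 54.
Total pieces = 3348/54 + 1188/54 + 918/54 = 62 + 22 + 17 = 101.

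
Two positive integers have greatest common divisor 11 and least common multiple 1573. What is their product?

For any two positive integers, gcd × lcm = product = 11 × 1573 = 17303.

17303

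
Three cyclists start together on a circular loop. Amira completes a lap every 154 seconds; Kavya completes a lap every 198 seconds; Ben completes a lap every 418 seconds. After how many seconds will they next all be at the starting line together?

26334 seconds

The first simultaneous occurrence is after LCM of the individual periods.
154 = 2 × 7 × 11
198 = 2 × 3^2 × 11
418 = 2 × 11 × 19
LCM(154, 198, 418) = 2 × 3^2 × 7 × 11 × 19 = 26334.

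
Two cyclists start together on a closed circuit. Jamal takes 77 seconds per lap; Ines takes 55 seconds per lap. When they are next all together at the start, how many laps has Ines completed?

All finish a whole number of cycles simultaneously at t = LCM of the periods.
77 = 7 × 11
55 = 5 × 11
LCM(77, 55) = 5 × 7 × 11 = 385.
Laps for period 55: 385 / 55 = 7.

7 laps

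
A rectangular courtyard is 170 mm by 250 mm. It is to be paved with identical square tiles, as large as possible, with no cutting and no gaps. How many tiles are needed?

425

Tile side = gcd(170, 250).
170 = 2 × 5 × 17
250 = 2 × 5^3
gcd(170, 250) = 2 × 5 = 10.
Tiles: (170/10) × (250/10) = 17 × 25 = 425.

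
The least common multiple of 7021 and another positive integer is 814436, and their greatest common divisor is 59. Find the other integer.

6844

gcd × lcm = product of the two integers, so the other integer is (59 × 814436) / 7021 = 6844.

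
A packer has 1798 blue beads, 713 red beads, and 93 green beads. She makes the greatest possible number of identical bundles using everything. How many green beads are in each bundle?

Number of bundles = gcd(1798, 713, 93).
1798 = 2 × 29 × 31
713 = 23 × 31
93 = 3 × 31
gcd(1798, 713, 93) = 31.
green beads per bundle = 93 / 31 = 3.

3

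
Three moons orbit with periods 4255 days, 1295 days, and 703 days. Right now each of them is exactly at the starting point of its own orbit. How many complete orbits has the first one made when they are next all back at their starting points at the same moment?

All finish a whole number of cycles simultaneously at t = LCM of the periods.
4255 = 5 × 23 × 37
1295 = 5 × 7 × 37
703 = 19 × 37
LCM(4255, 1295, 703) = 5 × 7 × 19 × 23 × 37 = 565915.
Orbits for period 4255: 565915 / 4255 = 133.

133 orbits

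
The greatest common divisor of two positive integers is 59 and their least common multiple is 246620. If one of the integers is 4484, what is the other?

For two integers, gcd × lcm = product, so the other is (59 × 246620) / 4484 = 14550580 / 4484 = 3245.

3245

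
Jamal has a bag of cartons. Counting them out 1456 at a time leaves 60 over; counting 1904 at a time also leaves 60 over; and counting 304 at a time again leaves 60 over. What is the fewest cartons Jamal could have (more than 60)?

470348

N − 60 must be a common multiple of 1456, 1904, and 304.
1456 = 2^4 × 7 × 13
1904 = 2^4 × 7 × 17
304 = 2^4 × 19
LCM(1456, 1904, 304) = 2^4 × 7 × 13 × 17 × 19 = 470288.
Smallest N > 60 is LCM + 60 = 470288 + 60 = 470348.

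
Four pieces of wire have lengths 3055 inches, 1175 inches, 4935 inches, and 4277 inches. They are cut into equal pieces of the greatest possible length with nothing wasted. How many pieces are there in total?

Piece length = gcd(3055, 1175, 4935, 4277).
3055 = 5 × 13 × 47
1175 = 5^2 × 47
4935 = 3 × 5 × 7 × 47
4277 = 7 × 13 × 47
gcd(3055, 1175, 4935, 4277) = 47.
Total pieces = 3055/47 + 1175/47 + 4935/47 + 4277/47 = 65 + 25 + 105 + 91 = 286.

286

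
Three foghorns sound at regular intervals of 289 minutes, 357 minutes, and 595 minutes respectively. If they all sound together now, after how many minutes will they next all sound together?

The first simultaneous occurrence is after LCM of the individual periods.
289 = 17^2
357 = 3 × 7 × 17
595 = 5 × 7 × 17
LCM(289, 357, 595) = 3 × 5 × 7 × 17^2 = 30345.

30345 minutes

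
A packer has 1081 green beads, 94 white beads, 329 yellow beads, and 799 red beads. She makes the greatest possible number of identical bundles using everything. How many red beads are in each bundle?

17

Number of bundles = gcd(1081, 94, 329, 799).
1081 = 23 × 47
94 = 2 × 47
329 = 7 × 47
799 = 17 × 47
gcd(1081, 94, 329, 799) = 47.
red beads per bundle = 799 / 47 = 17.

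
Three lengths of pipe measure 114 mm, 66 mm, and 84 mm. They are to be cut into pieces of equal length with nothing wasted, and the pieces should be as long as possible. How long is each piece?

6 mm

Each piece length must divide every original length, so the longest possible is gcd(114, 66, 84).
114 = 2 × 3 × 19
66 = 2 × 3 × 11
84 = 2^2 × 3 × 7
gcd(114, 66, 84) = 2 × 3 = 6.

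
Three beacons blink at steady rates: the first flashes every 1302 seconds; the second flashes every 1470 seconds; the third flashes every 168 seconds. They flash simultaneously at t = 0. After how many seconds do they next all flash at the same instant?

182280 seconds

The first simultaneous occurrence is after LCM of the individual periods.
1302 = 2 × 3 × 7 × 31
1470 = 2 × 3 × 5 × 7^2
168 = 2^3 × 3 × 7
LCM(1302, 1470, 168) = 2^3 × 3 × 5 × 7^2 × 31 = 182280.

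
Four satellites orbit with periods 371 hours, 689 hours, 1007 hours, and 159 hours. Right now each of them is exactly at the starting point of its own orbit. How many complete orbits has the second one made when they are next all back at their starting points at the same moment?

They are all back at their starting positions together after one LCM of the periods.
371 = 7 × 53
689 = 13 × 53
1007 = 19 × 53
159 = 3 × 53
LCM(371, 689, 1007, 159) = 3 × 7 × 13 × 19 × 53 = 274911.
Orbits for period 689: 274911 / 689 = 399.

399 orbits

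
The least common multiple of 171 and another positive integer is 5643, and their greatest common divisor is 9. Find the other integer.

gcd × lcm = product of the two integers, so the other integer is (9 × 5643) / 171 = 297.

297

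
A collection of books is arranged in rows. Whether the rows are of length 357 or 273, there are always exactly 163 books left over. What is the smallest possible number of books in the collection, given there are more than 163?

N − 163 must be a common multiple of 357 and 273.
357 = 3 × 7 × 17
273 = 3 × 7 × 13
LCM(357, 273) = 3 × 7 × 13 × 17 = 4641.
Smallest N > 163 is LCM + 163 = 4641 + 163 = 4804.

4804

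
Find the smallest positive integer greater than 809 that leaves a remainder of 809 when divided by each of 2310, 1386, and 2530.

N − 809 must be a common multiple of 2310, 1386, and 2530.
2310 = 2 × 3 × 5 × 7 × 11
1386 = 2 × 3^2 × 7 × 11
2530 = 2 × 5 × 11 × 23
LCM(2310, 1386, 2530) = 2 × 3^2 × 5 × 7 × 11 × 23 = 159390.
Smallest N > 809 is LCM + 809 = 159390 + 809 = 160199.

160199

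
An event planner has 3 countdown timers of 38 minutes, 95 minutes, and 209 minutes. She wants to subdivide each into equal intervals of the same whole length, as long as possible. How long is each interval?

19 minutes

The interval must divide each timer length; the longest such is the gcd.
38 = 2 × 19
95 = 5 × 19
209 = 11 × 19
gcd(38, 95, 209) = 19.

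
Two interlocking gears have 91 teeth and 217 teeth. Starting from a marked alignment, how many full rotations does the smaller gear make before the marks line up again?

All finish a whole number of cycles simultaneously at t = LCM of the periods.
91 = 7 × 13
217 = 7 × 31
LCM(91, 217) = 7 × 13 × 31 = 2821.
Rotations for period 91: 2821 / 91 = 31.

31 rotations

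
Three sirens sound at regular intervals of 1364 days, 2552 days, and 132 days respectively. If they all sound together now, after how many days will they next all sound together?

237336 days

We need the least common multiple of the intervals.
1364 = 2^2 × 11 × 31
2552 = 2^3 × 11 × 29
132 = 2^2 × 3 × 11
LCM(1364, 2552, 132) = 2^3 × 3 × 11 × 29 × 31 = 237336.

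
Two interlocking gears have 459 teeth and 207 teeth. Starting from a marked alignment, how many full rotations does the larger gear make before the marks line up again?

23 rotations

All finish a whole number of cycles simultaneously at t = LCM of the periods.
459 = 3^3 × 17
207 = 3^2 × 23
LCM(459, 207) = 3^3 × 17 × 23 = 10557.
Rotations for period 459: 10557 / 459 = 23.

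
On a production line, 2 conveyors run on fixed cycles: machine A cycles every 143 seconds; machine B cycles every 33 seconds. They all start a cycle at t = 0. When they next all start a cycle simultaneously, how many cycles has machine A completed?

The first common completion time is the LCM of the periods.
143 = 11 × 13
33 = 3 × 11
LCM(143, 33) = 3 × 11 × 13 = 429.
Cycles for period 143: 429 / 143 = 3.

3 cycles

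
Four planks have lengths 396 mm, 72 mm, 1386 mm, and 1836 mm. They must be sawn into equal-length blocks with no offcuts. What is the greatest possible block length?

18 mm

This is the greatest common divisor of 396, 72, 1386, and 1836.
396 = 2^2 × 3^2 × 11
72 = 2^3 × 3^2
1386 = 2 × 3^2 × 7 × 11
1836 = 2^2 × 3^3 × 17
gcd(396, 72, 1386, 1836) = 2 × 3^2 = 18.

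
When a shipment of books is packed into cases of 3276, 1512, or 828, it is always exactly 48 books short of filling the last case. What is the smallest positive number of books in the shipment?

452040

Being 48 short of a full case of size k means N ≡ −48 (mod k), i.e. N + 48 is a multiple of each size.
3276 = 2^2 × 3^2 × 7 × 13
1512 = 2^3 × 3^3 × 7
828 = 2^2 × 3^2 × 23
LCM(3276, 1512, 828) = 2^3 × 3^3 × 7 × 13 × 23 = 452088.
Smallest positive N is 452088 − 48 = 452040.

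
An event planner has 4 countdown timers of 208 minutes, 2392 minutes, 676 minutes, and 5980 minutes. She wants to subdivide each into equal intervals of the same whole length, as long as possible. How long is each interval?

The interval must divide each timer length; the longest such is the gcd.
208 = 2^4 × 13
2392 = 2^3 × 13 × 23
676 = 2^2 × 13^2
5980 = 2^2 × 5 × 13 × 23
gcd(208, 2392, 676, 5980) = 2^2 × 13 = 52.

52 minutes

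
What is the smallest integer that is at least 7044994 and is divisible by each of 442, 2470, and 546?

The integer must be a common multiple of 442, 2470, and 546, so a multiple of their LCM.
442 = 2 × 13 × 17
2470 = 2 × 5 × 13 × 19
546 = 2 × 3 × 7 × 13
LCM(442, 2470, 546) = 2 × 3 × 5 × 7 × 13 × 17 × 19 = 881790.
Smallest multiple of 881790 that is ≥ 7044994: ⌈7044994/881790⌉ × 881790 = 8 × 881790 = 7054320.

7054320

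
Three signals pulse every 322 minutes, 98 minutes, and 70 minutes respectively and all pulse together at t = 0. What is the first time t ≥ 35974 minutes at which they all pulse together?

45080 minutes

Joint pulses occur at multiples of LCM(322, 98, 70).
322 = 2 × 7 × 23
98 = 2 × 7^2
70 = 2 × 5 × 7
LCM(322, 98, 70) = 2 × 5 × 7^2 × 23 = 11270.
Smallest multiple of 11270 that is ≥ 35974: ⌈35974/11270⌉ × 11270 = 4 × 11270 = 45080.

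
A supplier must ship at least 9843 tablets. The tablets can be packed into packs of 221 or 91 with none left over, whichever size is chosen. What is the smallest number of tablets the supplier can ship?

The number of tablets must be a common multiple of 221 and 91, so a multiple of their LCM.
221 = 13 × 17
91 = 7 × 13
LCM(221, 91) = 7 × 13 × 17 = 1547.
Smallest multiple of 1547 that is ≥ 9843: ⌈9843/1547⌉ × 1547 = 7 × 1547 = 10829.

10829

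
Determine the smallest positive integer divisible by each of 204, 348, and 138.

136068

204 = 2^2 × 3 × 17
348 = 2^2 × 3 × 29
138 = 2 × 3 × 23
LCM(204, 348, 138) = 2^2 × 3 × 17 × 23 × 29 = 136068.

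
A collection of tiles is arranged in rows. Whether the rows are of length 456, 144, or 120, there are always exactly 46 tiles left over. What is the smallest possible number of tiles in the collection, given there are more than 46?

N − 46 must be a common multiple of 456, 144, and 120.
456 = 2^3 × 3 × 19
144 = 2^4 × 3^2
120 = 2^3 × 3 × 5
LCM(456, 144, 120) = 2^4 × 3^2 × 5 × 19 = 13680.
Smallest N > 46 is LCM + 46 = 13680 + 46 = 13726.

13726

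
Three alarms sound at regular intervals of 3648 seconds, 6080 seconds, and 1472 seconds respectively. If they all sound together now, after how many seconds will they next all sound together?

We need the least common multiple of the intervals.
3648 = 2^6 × 3 × 19
6080 = 2^6 × 5 × 19
1472 = 2^6 × 23
LCM(3648, 6080, 1472) = 2^6 × 3 × 5 × 19 × 23 = 419520.

419520 seconds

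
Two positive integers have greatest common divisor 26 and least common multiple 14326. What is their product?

372476

For any two positive integers, gcd × lcm = product = 26 × 14326 = 372476.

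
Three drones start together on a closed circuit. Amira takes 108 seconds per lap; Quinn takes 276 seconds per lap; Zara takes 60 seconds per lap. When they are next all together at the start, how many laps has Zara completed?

207 laps

All finish a whole number of cycles simultaneously at t = LCM of the periods.
108 = 2^2 × 3^3
276 = 2^2 × 3 × 23
60 = 2^2 × 3 × 5
LCM(108, 276, 60) = 2^2 × 3^3 × 5 × 23 = 12420.
Laps for period 60: 12420 / 60 = 207.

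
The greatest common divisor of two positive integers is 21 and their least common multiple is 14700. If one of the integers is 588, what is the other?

525

For two integers, gcd × lcm = product, so the other is (21 × 14700) / 588 = 308700 / 588 = 525.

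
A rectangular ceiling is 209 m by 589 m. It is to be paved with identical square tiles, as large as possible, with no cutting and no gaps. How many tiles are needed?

341

Tile side = gcd(209, 589).
209 = 11 × 19
589 = 19 × 31
gcd(209, 589) = 19.
Tiles: (209/19) × (589/19) = 11 × 31 = 341.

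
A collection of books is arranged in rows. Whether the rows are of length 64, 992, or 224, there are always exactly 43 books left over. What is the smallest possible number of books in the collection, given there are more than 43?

N − 43 must be a common multiple of 64, 992, and 224.
64 = 2^6
992 = 2^5 × 31
224 = 2^5 × 7
LCM(64, 992, 224) = 2^6 × 7 × 31 = 13888.
Smallest N > 43 is LCM + 43 = 13888 + 43 = 13931.

13931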